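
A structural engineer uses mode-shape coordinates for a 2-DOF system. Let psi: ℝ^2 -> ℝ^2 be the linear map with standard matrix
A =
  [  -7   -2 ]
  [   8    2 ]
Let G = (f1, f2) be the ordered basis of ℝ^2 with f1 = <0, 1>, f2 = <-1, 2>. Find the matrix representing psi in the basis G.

[[-2, 2], [2, -3]]

With P the matrix whose columns are f1, f2, [psi]_G = P^(-1) A P.
Column by column: psi(f1) = A f1 = <-2, 2>; its G-coordinates <-2, 2> give column 1.
Continuing for each basis vector yields [psi]_G = [[-2, 2], [2, -3]].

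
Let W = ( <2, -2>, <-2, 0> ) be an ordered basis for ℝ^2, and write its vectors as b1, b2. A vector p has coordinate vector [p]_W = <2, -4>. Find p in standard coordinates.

By definition p = 2b1 - 4b2.
Summing componentwise gives <12, -4>.

<12, -4>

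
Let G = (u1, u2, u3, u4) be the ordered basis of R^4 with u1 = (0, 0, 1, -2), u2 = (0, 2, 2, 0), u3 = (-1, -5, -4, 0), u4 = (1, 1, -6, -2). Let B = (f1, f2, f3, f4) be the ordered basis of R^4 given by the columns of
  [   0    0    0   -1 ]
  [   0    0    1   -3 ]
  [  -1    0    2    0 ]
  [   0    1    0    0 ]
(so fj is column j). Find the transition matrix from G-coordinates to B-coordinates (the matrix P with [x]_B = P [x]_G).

[[-1, 2, 0, 2], [-2, 0, 0, -2], [0, 2, -2, -2], [0, 0, 1, -1]]

Take x = uj: its G-coordinates are the j-th standard unit vector, so P e_j — column j of P — equals [uj]_B.
u1 = -f1 - 2f2 + 0·f3 + 0·f4, giving column 1 = (-1, -2, 0, 0); repeating for each j gives P = [[-1, 2, 0, 2], [-2, 0, 0, -2], [0, 2, -2, -2], [0, 0, 1, -1]].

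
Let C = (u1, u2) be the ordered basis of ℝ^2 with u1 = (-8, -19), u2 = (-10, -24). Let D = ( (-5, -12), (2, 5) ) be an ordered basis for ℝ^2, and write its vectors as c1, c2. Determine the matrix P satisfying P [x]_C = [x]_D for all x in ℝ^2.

[[2, 2], [1, 0]]

Column j of P is [uj]_D, since P maps C-coordinates to D-coordinates.
Expressing u1 in D: u1 = 2c1 + c2, so column 1 of P is (2, 1).
Doing the same for each uj gives P = [[2, 2], [1, 0]].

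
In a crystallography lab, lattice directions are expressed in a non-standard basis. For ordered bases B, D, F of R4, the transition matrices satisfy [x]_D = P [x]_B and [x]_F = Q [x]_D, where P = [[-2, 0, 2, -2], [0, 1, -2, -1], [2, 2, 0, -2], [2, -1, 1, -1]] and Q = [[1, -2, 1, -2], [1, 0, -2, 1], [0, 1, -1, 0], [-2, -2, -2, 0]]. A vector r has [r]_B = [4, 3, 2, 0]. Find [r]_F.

Composing the changes, [r]_F = Q P [r]_B.
Q P = [[-4, 2, 4, 0], [-4, -5, 3, 1], [-2, -1, -2, 1], [0, -6, 0, 10]]; applying this to [4, 3, 2, 0] gives [-2, -25, -15, -18].

[-2, -25, -15, -18]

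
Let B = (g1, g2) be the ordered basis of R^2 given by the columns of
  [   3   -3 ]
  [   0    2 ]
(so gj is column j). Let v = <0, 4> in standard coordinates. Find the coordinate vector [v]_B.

Write v = c_1 g1 + c_2 g2 and solve for the c_i.
System: 3c_1 - 3c_2 = 0, 0c_1 + 2c_2 = 4; solving gives c_1 = 2, c_2 = 2.
Check: 2g1 + 2g2 = <0, 4>.

<2, 2>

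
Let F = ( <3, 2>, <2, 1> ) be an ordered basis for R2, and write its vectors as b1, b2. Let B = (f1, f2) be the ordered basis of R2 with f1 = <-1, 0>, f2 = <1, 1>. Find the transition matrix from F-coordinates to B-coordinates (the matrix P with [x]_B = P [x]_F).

[[-1, -1], [2, 1]]

Column j of P is [bj]_B, since P maps F-coordinates to B-coordinates.
Expressing b1 in B: b1 = -f1 + 2f2, so column 1 of P is <-1, 2>.
Doing the same for each bj gives P = [[-1, -1], [2, 1]].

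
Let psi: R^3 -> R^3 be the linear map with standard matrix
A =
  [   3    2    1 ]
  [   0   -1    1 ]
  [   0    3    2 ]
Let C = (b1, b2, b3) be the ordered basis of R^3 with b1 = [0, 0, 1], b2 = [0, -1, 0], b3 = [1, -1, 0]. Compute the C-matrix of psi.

With P the matrix whose columns are b1, ..., b3, [psi]_C = P^(-1) A P.
Column by column: psi(b1) = A b1 = [1, 1, 2]; its C-coordinates [2, -2, 1] give column 1.
Continuing for each basis vector yields [psi]_C = [[2, -3, -3], [-2, 1, -2], [1, -2, 1]].

[[2, -3, -3], [-2, 1, -2], [1, -2, 1]]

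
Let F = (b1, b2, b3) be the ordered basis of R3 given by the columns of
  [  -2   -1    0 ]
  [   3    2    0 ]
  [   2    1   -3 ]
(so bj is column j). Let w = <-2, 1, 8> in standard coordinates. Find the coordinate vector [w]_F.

<3, -4, -2>

We seek scalars with c_1 b1 + ... + c_3 b3 = w; equivalently solve M c = w where the columns of M are b1, ..., b3.
Row-reducing the augmented matrix [M | w] gives c = (3, -4, -2).
Check: 3b1 - 4b2 - 2b3 = <-2, 1, 8>.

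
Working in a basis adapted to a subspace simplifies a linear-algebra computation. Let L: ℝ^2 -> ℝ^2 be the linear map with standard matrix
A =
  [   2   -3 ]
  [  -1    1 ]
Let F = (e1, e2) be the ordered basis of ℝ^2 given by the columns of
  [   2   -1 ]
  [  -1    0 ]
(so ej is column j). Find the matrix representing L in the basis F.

Let P have columns e1, e2. Then [L]_F = P^(-1) A P.
Here det P = -1, so P^(-1) is integer; computing A P first and then P^(-1)(A P) gives [[3, -1], [-1, 0]].

[[3, -1], [-1, 0]]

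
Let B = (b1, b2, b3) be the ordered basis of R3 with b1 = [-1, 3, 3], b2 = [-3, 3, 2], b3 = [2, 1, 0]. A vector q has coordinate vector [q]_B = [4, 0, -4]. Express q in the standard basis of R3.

[-12, 8, 12]

q = M [q]_B, where M has columns b1, ..., b3.
Carrying out the matrix-vector product, q = [-12, 8, 12].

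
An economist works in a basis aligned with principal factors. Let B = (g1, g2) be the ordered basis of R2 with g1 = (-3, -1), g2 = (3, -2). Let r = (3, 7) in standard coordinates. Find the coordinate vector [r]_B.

We seek scalars with c_1 g1 + c_2 g2 = r; equivalently solve M c = r where the columns of M are g1, g2.
System: -3c_1 + 3c_2 = 3, -c_1 - 2c_2 = 7; solving gives c_1 = -3, c_2 = -2.
Check: -3g1 - 2g2 = (3, 7).

(-3, -2)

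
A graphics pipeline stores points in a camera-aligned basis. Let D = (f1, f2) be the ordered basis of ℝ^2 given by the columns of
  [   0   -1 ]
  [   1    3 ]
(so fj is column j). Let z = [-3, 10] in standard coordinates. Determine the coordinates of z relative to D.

[1, 3]

Write z = c_1 f1 + c_2 f2 and solve for the c_i.
System: 0c_1 - c_2 = -3, c_1 + 3c_2 = 10; solving gives c_1 = 1, c_2 = 3.
Check: f1 + 3f2 = [-3, 10].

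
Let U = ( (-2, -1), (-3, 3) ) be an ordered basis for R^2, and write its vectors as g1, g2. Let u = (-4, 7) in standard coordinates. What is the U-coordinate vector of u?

(-1, 2)

Write u = c_1 g1 + c_2 g2 and solve for the c_i.
System: -2c_1 - 3c_2 = -4, -c_1 + 3c_2 = 7; solving gives c_1 = -1, c_2 = 2.
Check: -g1 + 2g2 = (-4, 7).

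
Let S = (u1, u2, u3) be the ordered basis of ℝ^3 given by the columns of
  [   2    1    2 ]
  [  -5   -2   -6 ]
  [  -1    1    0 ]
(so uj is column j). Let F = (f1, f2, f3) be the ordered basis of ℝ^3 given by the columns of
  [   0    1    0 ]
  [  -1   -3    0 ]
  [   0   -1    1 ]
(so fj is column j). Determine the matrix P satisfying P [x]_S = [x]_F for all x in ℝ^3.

Take x = uj: its S-coordinates are the j-th standard unit vector, so P e_j — column j of P — equals [uj]_F.
u1 = -f1 + 2f2 + f3, giving column 1 = <-1, 2, 1>; repeating for each j gives P = [[-1, -1, 0], [2, 1, 2], [1, 2, 2]].

[[-1, -1, 0], [2, 1, 2], [1, 2, 2]]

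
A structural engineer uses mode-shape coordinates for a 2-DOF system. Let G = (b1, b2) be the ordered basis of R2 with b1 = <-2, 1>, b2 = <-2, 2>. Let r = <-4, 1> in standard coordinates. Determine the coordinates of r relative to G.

<3, -1>

[r]_G is the unique c with M c = r, where M has columns b1, b2.
System: -2c_1 - 2c_2 = -4, c_1 + 2c_2 = 1; solving gives c_1 = 3, c_2 = -1.
Check: 3b1 - b2 = <-4, 1>.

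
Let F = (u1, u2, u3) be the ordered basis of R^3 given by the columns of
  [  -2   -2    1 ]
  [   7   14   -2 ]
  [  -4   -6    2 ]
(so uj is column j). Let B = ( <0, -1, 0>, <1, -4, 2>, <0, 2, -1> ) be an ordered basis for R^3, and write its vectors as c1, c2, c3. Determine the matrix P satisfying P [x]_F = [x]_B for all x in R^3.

Let M have columns uj and N have columns cj. Then for every x, N [x]_B = x = M [x]_F, so P = N^(-1) M.
Since det N = -1, N^(-1) has integer entries; multiplying gives P = [[1, -2, -2], [-2, -2, 1], [0, 2, 0]].

[[1, -2, -2], [-2, -2, 1], [0, 2, 0]]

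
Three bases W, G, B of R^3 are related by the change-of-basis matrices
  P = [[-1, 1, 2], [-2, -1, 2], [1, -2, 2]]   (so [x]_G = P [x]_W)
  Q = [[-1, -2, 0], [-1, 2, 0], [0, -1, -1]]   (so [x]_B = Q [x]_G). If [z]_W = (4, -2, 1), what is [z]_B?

(12, -4, -6)

Apply P to get G-coordinates (-4, -4, 10), then Q to get B-coordinates.
The result is [z]_B = (12, -4, -6).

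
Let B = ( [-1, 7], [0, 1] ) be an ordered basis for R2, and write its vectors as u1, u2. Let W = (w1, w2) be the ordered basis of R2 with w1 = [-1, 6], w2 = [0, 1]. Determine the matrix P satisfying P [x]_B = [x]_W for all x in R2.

Let M have columns uj and N have columns wj. Then for every x, N [x]_W = x = M [x]_B, so P = N^(-1) M.
Since det N = -1, N^(-1) has integer entries; multiplying gives P = [[1, 0], [1, 1]].

[[1, 0], [1, 1]]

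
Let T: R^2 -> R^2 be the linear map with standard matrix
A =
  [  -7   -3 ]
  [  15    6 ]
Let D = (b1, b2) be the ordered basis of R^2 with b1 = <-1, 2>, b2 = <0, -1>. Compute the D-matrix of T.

[[-1, -3], [1, 0]]

Let P have columns b1, b2. Then [T]_D = P^(-1) A P.
Here det P = 1, so P^(-1) is integer; computing A P first and then P^(-1)(A P) gives [[-1, -3], [1, 0]].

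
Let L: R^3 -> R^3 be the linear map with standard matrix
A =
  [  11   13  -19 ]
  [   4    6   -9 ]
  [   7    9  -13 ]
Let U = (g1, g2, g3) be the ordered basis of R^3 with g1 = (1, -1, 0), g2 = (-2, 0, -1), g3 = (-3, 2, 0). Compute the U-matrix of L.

Let P have columns g1, ..., g3. Then [L]_U = P^(-1) A P.
Here det P = -1, so P^(-1) is integer; computing A P first and then P^(-1)(A P) gives [[2, -1, 2], [2, 1, 3], [0, 0, 1]].

[[2, -1, 2], [2, 1, 3], [0, 0, 1]]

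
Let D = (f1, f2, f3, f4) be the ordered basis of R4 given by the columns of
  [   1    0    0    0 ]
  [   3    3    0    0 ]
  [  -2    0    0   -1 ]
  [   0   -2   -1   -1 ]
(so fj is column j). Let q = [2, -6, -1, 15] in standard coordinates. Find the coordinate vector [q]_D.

[2, -4, -4, -3]

[q]_D is the unique c with M c = q, where M has columns f1, ..., f4.
Row-reducing the augmented matrix [M | q] gives c = (2, -4, -4, -3).
Check: 2f1 - 4f2 - 4f3 - 3f4 = [2, -6, -1, 15].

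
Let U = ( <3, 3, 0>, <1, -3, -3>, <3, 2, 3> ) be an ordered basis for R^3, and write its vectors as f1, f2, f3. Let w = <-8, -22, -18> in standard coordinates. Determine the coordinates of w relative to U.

We seek scalars with c_1 f1 + ... + c_3 f3 = w; equivalently solve M c = w where the columns of M are f1, ..., f3.
Solving this 3x3 system gives c = (-2, 4, -2).
Check: -2f1 + 4f2 - 2f3 = <-8, -22, -18>.

<-2, 4, -2>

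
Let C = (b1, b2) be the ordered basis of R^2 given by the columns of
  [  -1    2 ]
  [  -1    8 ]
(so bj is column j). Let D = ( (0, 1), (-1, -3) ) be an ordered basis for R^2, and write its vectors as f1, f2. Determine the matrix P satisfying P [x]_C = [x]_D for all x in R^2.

Let M have columns bj and N have columns fj. Then for every x, N [x]_D = x = M [x]_C, so P = N^(-1) M.
Since det N = 1, N^(-1) has integer entries; multiplying gives P = [[2, 2], [1, -2]].

[[2, 2], [1, -2]]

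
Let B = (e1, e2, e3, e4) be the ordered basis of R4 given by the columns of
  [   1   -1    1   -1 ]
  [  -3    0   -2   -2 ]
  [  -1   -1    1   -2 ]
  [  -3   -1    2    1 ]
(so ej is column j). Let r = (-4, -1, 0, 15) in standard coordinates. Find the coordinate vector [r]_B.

(-3, 2, 3, 2)

[r]_B is the unique c with M c = r, where M has columns e1, ..., e4.
Gaussian elimination on [M | r] yields c = (-3, 2, 3, 2).
Check: -3e1 + 2e2 + 3e3 + 2e4 = (-4, -1, 0, 15).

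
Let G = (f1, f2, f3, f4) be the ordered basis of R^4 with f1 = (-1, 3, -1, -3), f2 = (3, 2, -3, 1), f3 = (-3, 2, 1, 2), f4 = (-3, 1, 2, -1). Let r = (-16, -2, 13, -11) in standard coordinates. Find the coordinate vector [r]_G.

Write r = c_1 f1 + ... + c_4 f4 and solve for the c_i.
Row-reducing the augmented matrix [M | r] gives c = (1, -3, -1, 3).
Check: f1 - 3f2 - f3 + 3f4 = (-16, -2, 13, -11).

(1, -3, -1, 3)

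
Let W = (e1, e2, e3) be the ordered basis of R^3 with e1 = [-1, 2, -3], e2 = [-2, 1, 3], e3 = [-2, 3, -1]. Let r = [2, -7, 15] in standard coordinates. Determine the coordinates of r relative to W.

[-4, 1, 0]

Write r = c_1 e1 + ... + c_3 e3 and solve for the c_i.
Row-reducing the augmented matrix [M | r] gives c = (-4, 1, 0).
Check: -4e1 + e2 + 0·e3 = [2, -7, 15].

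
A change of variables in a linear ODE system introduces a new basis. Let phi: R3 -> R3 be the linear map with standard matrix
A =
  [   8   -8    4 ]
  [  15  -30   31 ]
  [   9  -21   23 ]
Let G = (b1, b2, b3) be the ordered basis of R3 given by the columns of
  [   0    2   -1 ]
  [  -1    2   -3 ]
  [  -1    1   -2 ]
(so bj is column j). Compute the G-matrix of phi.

The j-th column of [phi]_G is [phi(bj)]_G.
phi(b1) = A b1 = (4, -1, -2) = b1 + 3b2 + 2b3, so column 1 is (1, 3, 2).
Repeating for b2, b3 and assembling the columns gives [[1, 3, -1], [3, 2, 3], [2, 0, -2]].

[[1, 3, -1], [3, 2, 3], [2, 0, -2]]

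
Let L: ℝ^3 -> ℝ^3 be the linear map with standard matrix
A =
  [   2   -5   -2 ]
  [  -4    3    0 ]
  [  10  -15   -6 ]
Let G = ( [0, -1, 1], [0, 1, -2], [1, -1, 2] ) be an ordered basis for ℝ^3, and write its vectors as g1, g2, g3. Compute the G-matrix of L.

[[-3, -3, 1], [-3, -1, -3], [3, -1, 3]]

Let P have columns g1, ..., g3. Then [L]_G = P^(-1) A P.
Here det P = 1, so P^(-1) is integer; computing A P first and then P^(-1)(A P) gives [[-3, -3, 1], [-3, -1, -3], [3, -1, 3]].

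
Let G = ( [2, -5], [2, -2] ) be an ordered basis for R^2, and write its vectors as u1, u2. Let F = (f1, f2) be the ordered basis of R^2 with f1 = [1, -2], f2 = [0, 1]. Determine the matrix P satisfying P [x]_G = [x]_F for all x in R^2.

[[2, 2], [-1, 2]]

Take x = uj: its G-coordinates are the j-th standard unit vector, so P e_j — column j of P — equals [uj]_F.
u1 = 2f1 - f2, giving column 1 = [2, -1]; repeating for each j gives P = [[2, 2], [-1, 2]].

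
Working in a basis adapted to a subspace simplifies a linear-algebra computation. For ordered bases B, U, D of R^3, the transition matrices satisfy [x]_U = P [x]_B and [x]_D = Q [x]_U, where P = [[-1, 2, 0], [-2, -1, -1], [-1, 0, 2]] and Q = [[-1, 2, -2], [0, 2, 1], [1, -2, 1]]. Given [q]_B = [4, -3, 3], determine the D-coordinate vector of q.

First [q]_U = P [q]_B = [-10, -8, 2].
Then [q]_D = Q [q]_U = [-10, -14, 8].

[-10, -14, 8]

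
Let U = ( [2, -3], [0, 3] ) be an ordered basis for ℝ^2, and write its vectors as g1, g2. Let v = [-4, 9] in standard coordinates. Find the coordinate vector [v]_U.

Write v = c_1 g1 + c_2 g2 and solve for the c_i.
System: 2c_1 + 0c_2 = -4, -3c_1 + 3c_2 = 9; solving gives c_1 = -2, c_2 = 1.
Check: -2g1 + g2 = [-4, 9].

[-2, 1]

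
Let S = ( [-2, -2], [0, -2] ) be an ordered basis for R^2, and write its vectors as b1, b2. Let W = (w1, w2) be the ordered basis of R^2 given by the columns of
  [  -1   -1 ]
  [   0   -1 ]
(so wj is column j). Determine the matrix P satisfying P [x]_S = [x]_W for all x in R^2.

Take x = bj: its S-coordinates are the j-th standard unit vector, so P e_j — column j of P — equals [bj]_W.
b1 = 0·w1 + 2w2, giving column 1 = [0, 2]; repeating for each j gives P = [[0, -2], [2, 2]].

[[0, -2], [2, 2]]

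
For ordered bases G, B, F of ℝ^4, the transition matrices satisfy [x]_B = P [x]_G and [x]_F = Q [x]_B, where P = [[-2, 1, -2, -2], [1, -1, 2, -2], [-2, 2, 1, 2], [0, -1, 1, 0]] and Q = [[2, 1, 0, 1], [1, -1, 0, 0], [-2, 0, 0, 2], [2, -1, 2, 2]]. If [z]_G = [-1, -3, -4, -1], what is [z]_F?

Composing the changes, [z]_F = Q P [z]_G.
Q P = [[-3, 0, -1, -6], [-3, 2, -4, 0], [4, -4, 6, 4], [-9, 5, -2, 2]]; applying this to [-1, -3, -4, -1] gives [13, 13, -20, 0].

[13, 13, -20, 0]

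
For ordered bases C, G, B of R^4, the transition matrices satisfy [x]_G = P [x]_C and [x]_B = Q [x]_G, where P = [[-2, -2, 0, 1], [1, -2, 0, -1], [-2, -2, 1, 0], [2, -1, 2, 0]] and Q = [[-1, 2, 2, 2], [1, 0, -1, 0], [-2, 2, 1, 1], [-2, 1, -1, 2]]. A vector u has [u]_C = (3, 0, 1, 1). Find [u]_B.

Apply P to get G-coordinates (-5, 2, -5, 8), then Q to get B-coordinates.
The result is [u]_B = (15, 0, 17, 33).

(15, 0, 17, 33)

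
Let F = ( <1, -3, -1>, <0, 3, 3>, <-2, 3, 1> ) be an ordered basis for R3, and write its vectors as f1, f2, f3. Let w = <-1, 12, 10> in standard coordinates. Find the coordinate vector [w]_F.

Write w = c_1 f1 + ... + c_3 f3 and solve for the c_i.
Row-reducing the augmented matrix [M | w] gives c = (-1, 3, 0).
Check: -f1 + 3f2 + 0·f3 = <-1, 12, 10>.

<-1, 3, 0>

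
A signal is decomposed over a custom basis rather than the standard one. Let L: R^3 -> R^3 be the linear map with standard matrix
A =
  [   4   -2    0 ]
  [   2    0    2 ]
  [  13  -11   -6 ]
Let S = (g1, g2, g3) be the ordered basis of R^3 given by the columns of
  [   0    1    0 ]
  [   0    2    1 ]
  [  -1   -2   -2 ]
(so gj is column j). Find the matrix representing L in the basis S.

Let P have columns g1, ..., g3. Then [L]_S = P^(-1) A P.
Here det P = -1, so P^(-1) is integer; computing A P first and then P^(-1)(A P) gives [[-2, 1, 3], [0, 0, -2], [-2, -2, 0]].

[[-2, 1, 3], [0, 0, -2], [-2, -2, 0]]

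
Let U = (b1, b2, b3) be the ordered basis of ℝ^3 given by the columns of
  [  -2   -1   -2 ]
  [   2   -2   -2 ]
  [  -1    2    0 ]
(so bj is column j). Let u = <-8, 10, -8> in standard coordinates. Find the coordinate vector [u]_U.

Write u = c_1 b1 + ... + c_3 b3 and solve for the c_i.
Gaussian elimination on [M | u] yields c = (4, -2, 1).
Check: 4b1 - 2b2 + b3 = <-8, 10, -8>.

<4, -2, 1>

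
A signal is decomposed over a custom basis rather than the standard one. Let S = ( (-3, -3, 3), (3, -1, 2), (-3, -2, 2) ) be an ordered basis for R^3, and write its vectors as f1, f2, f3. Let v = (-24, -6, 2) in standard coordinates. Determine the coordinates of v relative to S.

[v]_S is the unique c with M c = v, where M has columns f1, ..., f3.
Solving this 3x3 system gives c = (2, -4, 2).
Check: 2f1 - 4f2 + 2f3 = (-24, -6, 2).

(2, -4, 2)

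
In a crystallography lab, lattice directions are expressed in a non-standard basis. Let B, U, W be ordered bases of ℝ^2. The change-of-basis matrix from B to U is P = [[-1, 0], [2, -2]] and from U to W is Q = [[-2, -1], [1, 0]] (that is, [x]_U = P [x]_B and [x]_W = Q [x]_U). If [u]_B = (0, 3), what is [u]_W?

(6, 0)

First [u]_U = P [u]_B = (0, -6).
Then [u]_W = Q [u]_U = (6, 0).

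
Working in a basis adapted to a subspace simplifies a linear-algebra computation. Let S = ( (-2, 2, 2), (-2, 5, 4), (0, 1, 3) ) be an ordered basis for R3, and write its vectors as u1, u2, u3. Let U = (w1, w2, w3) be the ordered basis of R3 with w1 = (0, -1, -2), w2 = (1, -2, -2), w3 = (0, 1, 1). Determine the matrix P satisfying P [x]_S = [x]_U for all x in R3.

Take x = uj: its S-coordinates are the j-th standard unit vector, so P e_j — column j of P — equals [uj]_U.
u1 = 0·w1 - 2w2 - 2w3, giving column 1 = (0, -2, -2); repeating for each j gives P = [[0, 1, -2], [-2, -2, 0], [-2, 2, -1]].

[[0, 1, -2], [-2, -2, 0], [-2, 2, -1]]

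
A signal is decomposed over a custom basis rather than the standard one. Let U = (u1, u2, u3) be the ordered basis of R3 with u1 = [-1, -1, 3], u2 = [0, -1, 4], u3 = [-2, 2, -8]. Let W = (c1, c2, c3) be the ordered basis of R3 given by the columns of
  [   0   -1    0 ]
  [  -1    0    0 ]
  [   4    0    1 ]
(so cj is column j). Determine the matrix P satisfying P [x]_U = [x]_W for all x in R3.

[[1, 1, -2], [1, 0, 2], [-1, 0, 0]]

Column j of P is [uj]_W, since P maps U-coordinates to W-coordinates.
Expressing u1 in W: u1 = c1 + c2 - c3, so column 1 of P is [1, 1, -1].
Doing the same for each uj gives P = [[1, 1, -2], [1, 0, 2], [-1, 0, 0]].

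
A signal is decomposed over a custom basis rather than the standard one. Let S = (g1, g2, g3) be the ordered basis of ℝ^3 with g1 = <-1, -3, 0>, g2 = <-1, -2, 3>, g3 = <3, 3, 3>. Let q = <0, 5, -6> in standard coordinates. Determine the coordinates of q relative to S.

<-2, -1, -1>

[q]_S is the unique c with M c = q, where M has columns g1, ..., g3.
Row-reducing the augmented matrix [M | q] gives c = (-2, -1, -1).
Check: -2g1 - g2 - g3 = <0, 5, -6>.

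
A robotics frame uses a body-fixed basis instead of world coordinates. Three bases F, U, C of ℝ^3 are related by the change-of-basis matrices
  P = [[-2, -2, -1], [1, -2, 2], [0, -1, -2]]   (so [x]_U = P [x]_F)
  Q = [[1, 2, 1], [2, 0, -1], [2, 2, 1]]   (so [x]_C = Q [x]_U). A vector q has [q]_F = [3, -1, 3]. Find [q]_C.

Apply P to get U-coordinates [-7, 11, -5], then Q to get C-coordinates.
The result is [q]_C = [10, -9, 3].

[10, -9, 3]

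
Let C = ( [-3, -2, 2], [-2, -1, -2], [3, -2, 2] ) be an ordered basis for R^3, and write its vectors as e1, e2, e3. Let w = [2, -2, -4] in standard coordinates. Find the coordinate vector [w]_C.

[-1, 2, 1]

Write w = c_1 e1 + ... + c_3 e3 and solve for the c_i.
Row-reducing the augmented matrix [M | w] gives c = (-1, 2, 1).
Check: -e1 + 2e2 + e3 = [2, -2, -4].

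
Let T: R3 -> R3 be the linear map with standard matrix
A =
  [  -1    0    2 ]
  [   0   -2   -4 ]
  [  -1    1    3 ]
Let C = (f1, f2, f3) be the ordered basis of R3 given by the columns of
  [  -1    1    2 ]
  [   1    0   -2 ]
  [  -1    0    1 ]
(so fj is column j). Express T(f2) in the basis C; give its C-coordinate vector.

[2, -1, 1]

Compute T(f2) = A f2 = [-1, 0, -1] in standard coordinates.
Then write this in C-coordinates: solve for y in y_1 f1 + ... + y_3 f3 = [-1, 0, -1].
This gives y = [2, -1, 1], which is column 2 of [T]_C.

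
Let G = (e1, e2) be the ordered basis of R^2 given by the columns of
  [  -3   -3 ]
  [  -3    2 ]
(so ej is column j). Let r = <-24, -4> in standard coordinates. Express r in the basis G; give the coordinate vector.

<4, 4>

We seek scalars with c_1 e1 + c_2 e2 = r; equivalently solve M c = r where the columns of M are e1, e2.
System: -3c_1 - 3c_2 = -24, -3c_1 + 2c_2 = -4; solving gives c_1 = 4, c_2 = 4.
Check: 4e1 + 4e2 = <-24, -4>.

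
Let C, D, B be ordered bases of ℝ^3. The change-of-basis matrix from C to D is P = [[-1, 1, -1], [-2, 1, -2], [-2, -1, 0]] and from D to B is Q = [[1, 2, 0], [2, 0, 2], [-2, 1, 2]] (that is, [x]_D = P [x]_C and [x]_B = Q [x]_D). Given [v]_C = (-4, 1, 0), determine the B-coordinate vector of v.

Apply P to get D-coordinates (5, 9, 7), then Q to get B-coordinates.
The result is [v]_B = (23, 24, 13).

(23, 24, 13)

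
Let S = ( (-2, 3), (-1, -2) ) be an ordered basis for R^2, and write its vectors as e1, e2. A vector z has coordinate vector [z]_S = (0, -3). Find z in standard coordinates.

(3, 6)

z = M [z]_S, where M has columns e1, e2.
Carrying out the matrix-vector product, z = (3, 6).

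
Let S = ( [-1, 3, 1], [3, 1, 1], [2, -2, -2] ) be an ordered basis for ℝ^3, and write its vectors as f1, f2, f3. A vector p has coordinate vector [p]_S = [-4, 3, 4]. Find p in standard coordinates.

p = M [p]_S, where M has columns f1, ..., f3.
Carrying out the matrix-vector product, p = [21, -17, -9].

[21, -17, -9]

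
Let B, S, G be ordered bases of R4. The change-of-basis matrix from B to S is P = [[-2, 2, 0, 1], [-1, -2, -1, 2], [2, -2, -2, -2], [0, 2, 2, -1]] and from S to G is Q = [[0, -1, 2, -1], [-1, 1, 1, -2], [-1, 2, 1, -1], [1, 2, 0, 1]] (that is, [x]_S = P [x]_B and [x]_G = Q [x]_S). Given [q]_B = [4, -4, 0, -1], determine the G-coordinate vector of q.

Apply P to get S-coordinates [-17, 2, 18, -7], then Q to get G-coordinates.
The result is [q]_G = [41, 51, 46, -20].

[41, 51, 46, -20]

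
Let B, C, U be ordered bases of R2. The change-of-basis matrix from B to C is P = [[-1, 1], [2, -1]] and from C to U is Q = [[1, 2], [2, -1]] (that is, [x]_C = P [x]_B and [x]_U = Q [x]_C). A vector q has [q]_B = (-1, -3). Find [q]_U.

(0, -5)

First [q]_C = P [q]_B = (-2, 1).
Then [q]_U = Q [q]_C = (0, -5).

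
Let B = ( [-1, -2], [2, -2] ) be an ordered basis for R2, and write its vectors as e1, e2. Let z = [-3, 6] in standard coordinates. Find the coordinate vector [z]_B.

Write z = c_1 e1 + c_2 e2 and solve for the c_i.
System: -c_1 + 2c_2 = -3, -2c_1 - 2c_2 = 6; solving gives c_1 = -1, c_2 = -2.
Check: -e1 - 2e2 = [-3, 6].

[-1, -2]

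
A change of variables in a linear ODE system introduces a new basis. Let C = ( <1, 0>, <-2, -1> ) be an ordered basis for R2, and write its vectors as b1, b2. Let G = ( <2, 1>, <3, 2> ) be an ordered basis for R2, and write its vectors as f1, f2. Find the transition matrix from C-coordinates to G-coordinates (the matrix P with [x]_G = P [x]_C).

Take x = bj: its C-coordinates are the j-th standard unit vector, so P e_j — column j of P — equals [bj]_G.
b1 = 2f1 - f2, giving column 1 = <2, -1>; repeating for each j gives P = [[2, -1], [-1, 0]].

[[2, -1], [-1, 0]]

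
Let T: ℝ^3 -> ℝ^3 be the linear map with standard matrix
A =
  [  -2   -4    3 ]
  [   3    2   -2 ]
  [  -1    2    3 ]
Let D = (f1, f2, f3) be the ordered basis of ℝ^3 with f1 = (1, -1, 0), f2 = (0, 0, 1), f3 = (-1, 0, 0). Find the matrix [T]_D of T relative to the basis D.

The j-th column of [T]_D is [T(fj)]_D.
T(f1) = A f1 = (2, 1, -3) = -f1 - 3f2 - 3f3, so column 1 is (-1, -3, -3).
Repeating for f2, f3 and assembling the columns gives [[-1, 2, 3], [-3, 3, 1], [-3, -1, 1]].

[[-1, 2, 3], [-3, 3, 1], [-3, -1, 1]]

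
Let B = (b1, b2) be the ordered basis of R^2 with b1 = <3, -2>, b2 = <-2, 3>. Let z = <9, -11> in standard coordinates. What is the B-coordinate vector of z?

<1, -3>

Write z = c_1 b1 + c_2 b2 and solve for the c_i.
System: 3c_1 - 2c_2 = 9, -2c_1 + 3c_2 = -11; solving gives c_1 = 1, c_2 = -3.
Check: b1 - 3b2 = <9, -11>.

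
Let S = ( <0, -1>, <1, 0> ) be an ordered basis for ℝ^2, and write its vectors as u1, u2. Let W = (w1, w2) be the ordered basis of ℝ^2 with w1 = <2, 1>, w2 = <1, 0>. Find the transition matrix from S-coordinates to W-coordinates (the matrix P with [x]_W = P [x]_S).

Let M have columns uj and N have columns wj. Then for every x, N [x]_W = x = M [x]_S, so P = N^(-1) M.
Since det N = -1, N^(-1) has integer entries; multiplying gives P = [[-1, 0], [2, 1]].

[[-1, 0], [2, 1]]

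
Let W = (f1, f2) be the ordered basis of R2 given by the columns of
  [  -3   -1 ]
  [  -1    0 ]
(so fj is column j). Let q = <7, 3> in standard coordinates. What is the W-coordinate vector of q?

[q]_W is the unique c with M c = q, where M has columns f1, f2.
System: -3c_1 - c_2 = 7, -c_1 + 0c_2 = 3; solving gives c_1 = -3, c_2 = 2.
Check: -3f1 + 2f2 = <7, 3>.

<-3, 2>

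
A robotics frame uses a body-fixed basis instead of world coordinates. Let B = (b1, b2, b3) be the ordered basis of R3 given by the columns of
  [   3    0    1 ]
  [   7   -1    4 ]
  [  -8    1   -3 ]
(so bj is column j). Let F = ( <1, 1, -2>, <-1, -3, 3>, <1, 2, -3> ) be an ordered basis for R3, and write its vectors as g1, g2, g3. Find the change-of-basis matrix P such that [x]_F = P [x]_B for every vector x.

[[1, 1, 0], [-2, 0, -2], [0, -1, -1]]

Take x = bj: its B-coordinates are the j-th standard unit vector, so P e_j — column j of P — equals [bj]_F.
b1 = g1 - 2g2 + 0·g3, giving column 1 = <1, -2, 0>; repeating for each j gives P = [[1, 1, 0], [-2, 0, -2], [0, -1, -1]].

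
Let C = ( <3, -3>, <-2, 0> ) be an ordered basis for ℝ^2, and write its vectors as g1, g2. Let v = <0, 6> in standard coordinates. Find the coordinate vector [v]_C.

<-2, -3>

We seek scalars with c_1 g1 + c_2 g2 = v; equivalently solve M c = v where the columns of M are g1, g2.
System: 3c_1 - 2c_2 = 0, -3c_1 + 0c_2 = 6; solving gives c_1 = -2, c_2 = -3.
Check: -2g1 - 3g2 = <0, 6>.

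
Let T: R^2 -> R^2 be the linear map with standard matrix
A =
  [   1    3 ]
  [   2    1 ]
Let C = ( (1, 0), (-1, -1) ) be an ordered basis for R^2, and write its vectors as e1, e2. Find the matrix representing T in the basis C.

Let P have columns e1, e2. Then [T]_C = P^(-1) A P.
Here det P = -1, so P^(-1) is integer; computing A P first and then P^(-1)(A P) gives [[-1, -1], [-2, 3]].

[[-1, -1], [-2, 3]]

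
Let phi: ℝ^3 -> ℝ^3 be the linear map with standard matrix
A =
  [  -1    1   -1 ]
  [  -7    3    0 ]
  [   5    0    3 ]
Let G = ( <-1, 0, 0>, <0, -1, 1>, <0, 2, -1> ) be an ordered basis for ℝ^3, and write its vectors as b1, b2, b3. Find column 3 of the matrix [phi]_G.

Compute phi(b3) = A b3 = <3, 6, -3> in standard coordinates.
Then write this in G-coordinates: solve for y in y_1 b1 + ... + y_3 b3 = <3, 6, -3>.
This gives y = <-3, 0, 3>, which is column 3 of [phi]_G.

<-3, 0, 3>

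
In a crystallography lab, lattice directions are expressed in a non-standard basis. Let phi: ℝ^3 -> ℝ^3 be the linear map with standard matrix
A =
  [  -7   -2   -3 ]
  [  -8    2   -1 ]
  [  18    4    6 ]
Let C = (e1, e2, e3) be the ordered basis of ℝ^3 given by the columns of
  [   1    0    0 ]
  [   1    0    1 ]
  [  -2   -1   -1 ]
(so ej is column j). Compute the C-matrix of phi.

[[-3, 3, 1], [-3, 2, -2], [-1, -2, 2]]

The j-th column of [phi]_C is [phi(ej)]_C.
phi(e1) = A e1 = [-3, -4, 10] = -3e1 - 3e2 - e3, so column 1 is [-3, -3, -1].
Repeating for e2, e3 and assembling the columns gives [[-3, 3, 1], [-3, 2, -2], [-1, -2, 2]].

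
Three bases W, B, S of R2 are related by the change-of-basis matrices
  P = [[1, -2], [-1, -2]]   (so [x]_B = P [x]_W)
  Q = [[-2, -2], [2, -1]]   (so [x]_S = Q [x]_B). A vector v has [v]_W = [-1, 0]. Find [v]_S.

[0, -3]

Composing the changes, [v]_S = Q P [v]_W.
Q P = [[0, 8], [3, -2]]; applying this to [-1, 0] gives [0, -3].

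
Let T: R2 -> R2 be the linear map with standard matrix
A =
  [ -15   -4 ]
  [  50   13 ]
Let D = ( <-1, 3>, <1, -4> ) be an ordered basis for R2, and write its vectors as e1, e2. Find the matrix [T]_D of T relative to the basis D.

[[-1, -2], [2, -1]]

With P the matrix whose columns are e1, e2, [T]_D = P^(-1) A P.
Column by column: T(e1) = A e1 = <3, -11>; its D-coordinates <-1, 2> give column 1.
Continuing for each basis vector yields [T]_D = [[-1, -2], [2, -1]].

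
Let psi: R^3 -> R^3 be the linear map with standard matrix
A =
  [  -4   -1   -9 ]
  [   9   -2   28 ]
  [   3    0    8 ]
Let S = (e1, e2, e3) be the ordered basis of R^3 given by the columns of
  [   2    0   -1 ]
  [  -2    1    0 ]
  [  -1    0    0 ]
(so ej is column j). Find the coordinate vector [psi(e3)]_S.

<3, -3, 2>

Compute psi(e3) = A e3 = <4, -9, -3> in standard coordinates.
Then write this in S-coordinates: solve for y in y_1 e1 + ... + y_3 e3 = <4, -9, -3>.
This gives y = <3, -3, 2>, which is column 3 of [psi]_S.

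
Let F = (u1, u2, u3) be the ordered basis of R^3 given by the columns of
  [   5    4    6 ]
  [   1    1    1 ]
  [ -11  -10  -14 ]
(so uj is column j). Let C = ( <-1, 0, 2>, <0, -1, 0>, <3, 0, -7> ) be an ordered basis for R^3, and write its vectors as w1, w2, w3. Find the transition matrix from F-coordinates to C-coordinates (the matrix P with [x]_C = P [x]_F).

[[-2, 2, 0], [-1, -1, -1], [1, 2, 2]]

Take x = uj: its F-coordinates are the j-th standard unit vector, so P e_j — column j of P — equals [uj]_C.
u1 = -2w1 - w2 + w3, giving column 1 = <-2, -1, 1>; repeating for each j gives P = [[-2, 2, 0], [-1, -1, -1], [1, 2, 2]].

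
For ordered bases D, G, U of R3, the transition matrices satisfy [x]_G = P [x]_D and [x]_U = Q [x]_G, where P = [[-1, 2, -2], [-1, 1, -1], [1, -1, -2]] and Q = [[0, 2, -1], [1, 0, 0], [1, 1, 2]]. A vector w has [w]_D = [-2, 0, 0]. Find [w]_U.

[6, 2, 0]

Apply P to get G-coordinates [2, 2, -2], then Q to get U-coordinates.
The result is [w]_U = [6, 2, 0].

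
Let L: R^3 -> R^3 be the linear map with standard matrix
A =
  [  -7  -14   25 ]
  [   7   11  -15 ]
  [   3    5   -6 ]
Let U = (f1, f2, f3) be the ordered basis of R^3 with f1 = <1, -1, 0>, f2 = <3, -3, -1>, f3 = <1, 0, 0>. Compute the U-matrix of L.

Let P have columns f1, ..., f3. Then [L]_U = P^(-1) A P.
Here det P = 1, so P^(-1) is integer; computing A P first and then P^(-1)(A P) gives [[-2, -3, 2], [2, 0, -3], [3, -1, 0]].

[[-2, -3, 2], [2, 0, -3], [3, -1, 0]]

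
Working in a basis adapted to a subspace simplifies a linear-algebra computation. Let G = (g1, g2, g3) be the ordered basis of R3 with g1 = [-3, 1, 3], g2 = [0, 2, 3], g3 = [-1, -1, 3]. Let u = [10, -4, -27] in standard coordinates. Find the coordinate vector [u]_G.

Write u = c_1 g1 + ... + c_3 g3 and solve for the c_i.
Gaussian elimination on [M | u] yields c = (-2, -3, -4).
Check: -2g1 - 3g2 - 4g3 = [10, -4, -27].

[-2, -3, -4]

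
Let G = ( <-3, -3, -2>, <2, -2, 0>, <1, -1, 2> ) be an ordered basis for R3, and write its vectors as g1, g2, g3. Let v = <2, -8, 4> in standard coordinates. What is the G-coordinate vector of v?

<1, 1, 3>

We seek scalars with c_1 g1 + ... + c_3 g3 = v; equivalently solve M c = v where the columns of M are g1, ..., g3.
Solving this 3x3 system gives c = (1, 1, 3).
Check: g1 + g2 + 3g3 = <2, -8, 4>.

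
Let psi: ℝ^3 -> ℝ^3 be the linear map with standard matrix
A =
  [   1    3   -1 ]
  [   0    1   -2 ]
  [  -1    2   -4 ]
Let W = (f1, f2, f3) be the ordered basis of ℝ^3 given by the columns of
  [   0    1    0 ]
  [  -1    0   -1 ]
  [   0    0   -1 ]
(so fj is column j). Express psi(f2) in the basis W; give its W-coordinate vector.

Column 2 of [psi]_W is the W-coordinate vector of psi(f2).
In standard coordinates psi(f2) = A f2 = [1, 0, -1].
Converting to W: [1, 0, -1] = -f1 + f2 + f3, so the coordinate vector is [-1, 1, 1].

[-1, 1, 1]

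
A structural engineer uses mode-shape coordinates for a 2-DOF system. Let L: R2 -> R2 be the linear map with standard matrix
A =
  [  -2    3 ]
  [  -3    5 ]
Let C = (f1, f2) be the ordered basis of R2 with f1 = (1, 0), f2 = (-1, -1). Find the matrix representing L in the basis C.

The j-th column of [L]_C is [L(fj)]_C.
L(f1) = A f1 = (-2, -3) = f1 + 3f2, so column 1 is (1, 3).
Repeating for f2 and assembling the columns gives [[1, 1], [3, 2]].

[[1, 1], [3, 2]]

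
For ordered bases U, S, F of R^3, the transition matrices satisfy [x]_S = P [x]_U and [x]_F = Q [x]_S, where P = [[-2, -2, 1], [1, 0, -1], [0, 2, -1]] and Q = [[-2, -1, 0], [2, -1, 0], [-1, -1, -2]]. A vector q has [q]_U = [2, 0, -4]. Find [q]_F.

Apply P to get S-coordinates [-8, 6, 4], then Q to get F-coordinates.
The result is [q]_F = [10, -22, -6].

[10, -22, -6]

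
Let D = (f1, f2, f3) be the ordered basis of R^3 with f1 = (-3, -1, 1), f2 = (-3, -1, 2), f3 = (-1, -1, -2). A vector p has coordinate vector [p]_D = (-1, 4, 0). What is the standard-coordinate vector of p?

By definition p = -f1 + 4f2 + 0·f3.
Summing componentwise gives (-9, -3, 7).

(-9, -3, 7)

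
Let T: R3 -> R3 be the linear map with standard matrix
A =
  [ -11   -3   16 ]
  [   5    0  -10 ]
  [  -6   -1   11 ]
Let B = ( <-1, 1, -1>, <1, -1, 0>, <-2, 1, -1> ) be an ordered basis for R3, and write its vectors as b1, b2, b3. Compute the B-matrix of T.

[[3, 2, 3], [1, 0, 0], [3, 3, -3]]

Let P have columns b1, ..., b3. Then [T]_B = P^(-1) A P.
Here det P = 1, so P^(-1) is integer; computing A P first and then P^(-1)(A P) gives [[3, 2, 3], [1, 0, 0], [3, 3, -3]].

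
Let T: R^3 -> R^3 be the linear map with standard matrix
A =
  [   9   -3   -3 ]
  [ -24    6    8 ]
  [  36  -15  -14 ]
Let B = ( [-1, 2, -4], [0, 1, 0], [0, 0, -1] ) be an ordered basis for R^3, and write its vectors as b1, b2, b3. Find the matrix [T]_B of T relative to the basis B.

[[3, 3, -3], [-2, 0, -2], [-2, 3, -2]]

With P the matrix whose columns are b1, ..., b3, [T]_B = P^(-1) A P.
Column by column: T(b1) = A b1 = [-3, 4, -10]; its B-coordinates [3, -2, -2] give column 1.
Continuing for each basis vector yields [T]_B = [[3, 3, -3], [-2, 0, -2], [-2, 3, -2]].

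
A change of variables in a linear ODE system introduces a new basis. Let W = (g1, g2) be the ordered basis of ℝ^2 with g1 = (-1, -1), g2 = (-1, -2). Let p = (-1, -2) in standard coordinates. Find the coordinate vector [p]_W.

(0, 1)

We seek scalars with c_1 g1 + c_2 g2 = p; equivalently solve M c = p where the columns of M are g1, g2.
System: -c_1 - c_2 = -1, -c_1 - 2c_2 = -2; solving gives c_1 = 0, c_2 = 1.
Check: 0·g1 + g2 = (-1, -2).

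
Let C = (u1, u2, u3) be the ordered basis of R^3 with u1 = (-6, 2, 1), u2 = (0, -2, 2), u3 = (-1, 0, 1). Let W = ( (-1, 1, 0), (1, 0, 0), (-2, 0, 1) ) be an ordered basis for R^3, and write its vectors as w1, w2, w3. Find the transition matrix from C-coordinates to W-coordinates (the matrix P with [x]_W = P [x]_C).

Let M have columns uj and N have columns wj. Then for every x, N [x]_W = x = M [x]_C, so P = N^(-1) M.
Since det N = -1, N^(-1) has integer entries; multiplying gives P = [[2, -2, 0], [-2, 2, 1], [1, 2, 1]].

[[2, -2, 0], [-2, 2, 1], [1, 2, 1]]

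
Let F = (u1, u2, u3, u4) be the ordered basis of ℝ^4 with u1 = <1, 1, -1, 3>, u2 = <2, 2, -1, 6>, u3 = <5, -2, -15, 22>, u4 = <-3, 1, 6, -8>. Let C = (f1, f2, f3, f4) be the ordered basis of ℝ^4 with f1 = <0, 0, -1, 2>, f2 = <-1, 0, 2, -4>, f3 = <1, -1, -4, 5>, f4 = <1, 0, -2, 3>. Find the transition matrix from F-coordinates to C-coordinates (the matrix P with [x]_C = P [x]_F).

[[1, 1, 1, 2], [0, -2, -1, 1], [-1, -2, 2, -1], [2, 2, 2, -1]]

Column j of P is [uj]_C, since P maps F-coordinates to C-coordinates.
Expressing u1 in C: u1 = f1 + 0·f2 - f3 + 2f4, so column 1 of P is <1, 0, -1, 2>.
Doing the same for each uj gives P = [[1, 1, 1, 2], [0, -2, -1, 1], [-1, -2, 2, -1], [2, 2, 2, -1]].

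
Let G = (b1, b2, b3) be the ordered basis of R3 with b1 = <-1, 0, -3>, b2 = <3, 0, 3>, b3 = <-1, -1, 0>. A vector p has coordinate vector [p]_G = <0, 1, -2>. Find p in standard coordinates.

The coordinates say p = 0·b1 + b2 - 2b3; adding the scaled basis vectors gives <5, 2, 3>.

<5, 2, 3>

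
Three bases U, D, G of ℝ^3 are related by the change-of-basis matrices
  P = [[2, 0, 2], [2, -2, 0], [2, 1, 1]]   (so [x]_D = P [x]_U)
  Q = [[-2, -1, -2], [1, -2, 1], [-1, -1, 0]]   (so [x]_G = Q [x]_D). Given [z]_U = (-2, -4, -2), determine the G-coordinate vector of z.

First [z]_D = P [z]_U = (-8, 4, -10).
Then [z]_G = Q [z]_D = (32, -26, 4).

(32, -26, 4)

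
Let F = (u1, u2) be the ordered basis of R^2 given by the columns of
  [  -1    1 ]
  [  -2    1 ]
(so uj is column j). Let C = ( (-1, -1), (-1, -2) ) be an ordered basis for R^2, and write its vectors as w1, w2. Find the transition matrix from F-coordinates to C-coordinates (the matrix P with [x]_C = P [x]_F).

[[0, -1], [1, 0]]

Column j of P is [uj]_C, since P maps F-coordinates to C-coordinates.
Expressing u1 in C: u1 = 0·w1 + w2, so column 1 of P is (0, 1).
Doing the same for each uj gives P = [[0, -1], [1, 0]].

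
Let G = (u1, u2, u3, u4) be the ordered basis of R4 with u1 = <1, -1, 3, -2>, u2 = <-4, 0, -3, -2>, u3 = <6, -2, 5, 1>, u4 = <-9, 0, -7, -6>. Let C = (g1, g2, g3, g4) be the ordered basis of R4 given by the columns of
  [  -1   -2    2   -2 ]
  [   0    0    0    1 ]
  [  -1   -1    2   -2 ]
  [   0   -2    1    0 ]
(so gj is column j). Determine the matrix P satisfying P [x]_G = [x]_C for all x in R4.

Let M have columns uj and N have columns gj. Then for every x, N [x]_C = x = M [x]_G, so P = N^(-1) M.
Since det N = -1, N^(-1) has integer entries; multiplying gives P = [[1, 2, -2, 1], [2, 1, -1, 2], [2, 0, -1, -2], [-1, 0, -2, 0]].

[[1, 2, -2, 1], [2, 1, -1, 2], [2, 0, -1, -2], [-1, 0, -2, 0]]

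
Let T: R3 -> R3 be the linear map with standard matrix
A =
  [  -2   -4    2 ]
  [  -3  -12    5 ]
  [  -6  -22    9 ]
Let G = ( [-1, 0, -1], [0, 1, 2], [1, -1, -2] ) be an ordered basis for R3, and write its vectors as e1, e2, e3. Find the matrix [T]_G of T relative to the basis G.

[[-1, 0, 0], [-3, -2, -3], [-1, 0, -2]]

With P the matrix whose columns are e1, ..., e3, [T]_G = P^(-1) A P.
Column by column: T(e1) = A e1 = [0, -2, -3]; its G-coordinates [-1, -3, -1] give column 1.
Continuing for each basis vector yields [T]_G = [[-1, 0, 0], [-3, -2, -3], [-1, 0, -2]].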